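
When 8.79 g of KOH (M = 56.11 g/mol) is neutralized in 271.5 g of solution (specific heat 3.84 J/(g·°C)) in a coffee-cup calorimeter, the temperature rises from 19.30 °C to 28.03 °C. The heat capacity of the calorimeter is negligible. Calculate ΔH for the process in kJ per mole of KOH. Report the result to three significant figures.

ΔH = -58.1 kJ/mol

|ΔT| = |28.03 − 19.30| = 8.73 °C
|q_surr| = (271.5 × 3.84) × 8.73 = 1042.56 × 8.73 = 9102 J
n(KOH) = 8.79 / 56.11 = 0.1567 mol
Temperature rose, so q_rxn = −|q_surr| = -9.102 kJ
ΔH = q_rxn / n = -58.09 kJ/mol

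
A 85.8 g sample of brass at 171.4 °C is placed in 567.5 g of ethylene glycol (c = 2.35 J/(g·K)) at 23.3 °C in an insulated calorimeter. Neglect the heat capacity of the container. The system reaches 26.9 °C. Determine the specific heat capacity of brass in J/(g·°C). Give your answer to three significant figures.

c = 0.387 J/(g·°C)

q_gained = (567.5 × 2.35) × (26.9 − 23.3) = 4801 J
q_lost = 85.8 × c × (171.4 − 26.9) = 12398.1 c
Set equal: c = 4801 / 12398.1 = 0.387 J/(g·°C)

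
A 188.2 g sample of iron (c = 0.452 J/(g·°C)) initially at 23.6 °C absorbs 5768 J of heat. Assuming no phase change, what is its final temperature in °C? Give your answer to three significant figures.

ΔT = q / (m c) = 5768 / (188.2 × 0.452) = 67.81 °C
T_f = 23.6 + 67.81 = 91.41 °C

T_f = 91.4 °C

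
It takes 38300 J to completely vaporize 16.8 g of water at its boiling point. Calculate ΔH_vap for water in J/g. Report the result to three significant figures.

ΔH_vap = q / m = 38300 / 16.8 = 2280 J/g

ΔH_vap = 2280 J/g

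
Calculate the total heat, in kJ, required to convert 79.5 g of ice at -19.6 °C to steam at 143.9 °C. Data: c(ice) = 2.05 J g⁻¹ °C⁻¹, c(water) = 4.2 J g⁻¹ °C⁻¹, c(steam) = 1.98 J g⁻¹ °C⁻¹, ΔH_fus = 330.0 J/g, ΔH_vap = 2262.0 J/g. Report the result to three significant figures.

q1 (heat ice -19.6→0.0 °C): 79.5 × 2.05 × 19.6 = 3194 J
q2 (melt at 0 °C): 79.5 × 330.0 = 26235 J
q3 (heat water 0.0→100.0 °C): 79.5 × 4.2 × 100.0 = 33390 J
q4 (vaporize at 100 °C): 79.5 × 2262.0 = 179829 J
q5 (heat steam 100.0→143.9 °C): 79.5 × 1.98 × 43.9 = 6910 J
Total: 3194 + 26235 + 33390 + 179829 + 6910 = 249558 J = 250 kJ

q = 250 kJ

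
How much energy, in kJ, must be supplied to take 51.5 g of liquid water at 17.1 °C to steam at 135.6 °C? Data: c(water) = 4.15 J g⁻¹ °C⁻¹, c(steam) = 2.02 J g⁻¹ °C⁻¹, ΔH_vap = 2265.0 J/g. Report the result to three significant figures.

q1 (heat water 17.1→100.0 °C): 51.5 × 4.15 × 82.9 = 17718 J
q2 (vaporize at 100 °C): 51.5 × 2265.0 = 116648 J
q3 (heat steam 100.0→135.6 °C): 51.5 × 2.02 × 35.6 = 3703 J
Total: 17718 + 116648 + 3703 = 138069 J = 138 kJ

q = 138 kJ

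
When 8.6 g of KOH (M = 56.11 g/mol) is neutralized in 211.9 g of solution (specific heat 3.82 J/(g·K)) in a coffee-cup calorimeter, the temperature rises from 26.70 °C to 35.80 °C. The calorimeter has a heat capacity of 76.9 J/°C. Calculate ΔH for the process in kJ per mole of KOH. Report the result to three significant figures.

ΔH = -52.6 kJ/mol

|ΔT| = |35.80 − 26.70| = 9.10 °C
|q_surr| = (211.9 × 3.82 + 76.9) × 9.10 = 886.358 × 9.10 = 8066 J
n(KOH) = 8.6 / 56.11 = 0.1533 mol
Temperature rose, so q_rxn = −|q_surr| = -8.066 kJ
ΔH = q_rxn / n = -52.62 kJ/mol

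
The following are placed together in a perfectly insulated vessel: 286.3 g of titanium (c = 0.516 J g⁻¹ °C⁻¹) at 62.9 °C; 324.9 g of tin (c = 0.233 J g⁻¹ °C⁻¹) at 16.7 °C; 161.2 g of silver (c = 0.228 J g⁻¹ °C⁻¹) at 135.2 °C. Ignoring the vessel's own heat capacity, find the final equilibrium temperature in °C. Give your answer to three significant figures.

T_f = 59.7 °C

Σ mᵢcᵢ(T − Tᵢ) = 0  ⇒  T = Σ mᵢcᵢTᵢ / Σ mᵢcᵢ
Σ mᵢcᵢ = 286.3×0.516 + 324.9×0.233 + 161.2×0.228 = 260.1861
Σ mᵢcᵢTᵢ = 147.7308×62.9 + 75.7017×16.7 + 36.7536×135.2 = 15526
T = 15526 / 260.1861 = 59.67 °C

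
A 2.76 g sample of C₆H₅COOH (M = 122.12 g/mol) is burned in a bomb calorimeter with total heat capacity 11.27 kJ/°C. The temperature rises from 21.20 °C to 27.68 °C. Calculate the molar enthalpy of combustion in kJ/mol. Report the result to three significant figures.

ΔH = -3230 kJ/mol

ΔT = 27.68 − 21.20 = 6.48 °C
q_cal = C_cal × ΔT = 11.27 × 6.48 = 73.0296 kJ
n = 2.76 / 122.12 = 0.02260 mol
q_rxn = −q_cal = -73.0296 kJ
ΔH = -73.0296 / 0.02260 = -3231 kJ/mol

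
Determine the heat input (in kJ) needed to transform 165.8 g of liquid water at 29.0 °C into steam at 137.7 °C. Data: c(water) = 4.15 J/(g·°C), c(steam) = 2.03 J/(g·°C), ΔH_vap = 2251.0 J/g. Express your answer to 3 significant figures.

q1 (heat water 29.0→100.0 °C): 165.8 × 4.15 × 71.0 = 48853 J
q2 (vaporize at 100 °C): 165.8 × 2251.0 = 373216 J
q3 (heat steam 100.0→137.7 °C): 165.8 × 2.03 × 37.7 = 12689 J
Total: 48853 + 373216 + 12689 = 434758 J = 435 kJ

q = 435 kJ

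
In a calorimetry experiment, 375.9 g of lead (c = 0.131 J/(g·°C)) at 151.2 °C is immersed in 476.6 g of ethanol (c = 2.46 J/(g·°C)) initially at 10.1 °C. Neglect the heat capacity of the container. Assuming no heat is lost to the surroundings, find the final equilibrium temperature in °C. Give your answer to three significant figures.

T_f = 15.8 °C

Heat lost by lead = heat gained by ethanol.
(375.9)(0.131)(151.2 − T) = (476.6)(2.46)(T − 10.1)
49.2429 (151.2 − T) = 1172.436 (T − 10.1)
7445.5 − 49.2429 T = 1172.436 T − 11842
19287.5 = 1221.6789 T
T = 15.79 °C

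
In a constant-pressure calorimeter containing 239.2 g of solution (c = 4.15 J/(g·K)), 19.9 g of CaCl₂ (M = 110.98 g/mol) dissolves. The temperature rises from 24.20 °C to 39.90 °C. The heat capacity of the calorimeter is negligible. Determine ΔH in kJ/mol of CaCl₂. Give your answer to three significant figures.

|ΔT| = |39.90 − 24.20| = 15.70 °C
|q_surr| = (239.2 × 4.15) × 15.70 = 992.68 × 15.70 = 15590 J
n(CaCl₂) = 19.9 / 110.98 = 0.1793 mol
Temperature rose, so q_rxn = −|q_surr| = -15.59 kJ
ΔH = q_rxn / n = -86.949 kJ/mol

ΔH = -86.9 kJ/mol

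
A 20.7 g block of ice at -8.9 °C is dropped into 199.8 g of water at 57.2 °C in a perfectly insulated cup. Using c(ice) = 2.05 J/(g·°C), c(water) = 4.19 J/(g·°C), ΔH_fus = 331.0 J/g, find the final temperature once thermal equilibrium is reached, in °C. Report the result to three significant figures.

T_f = 44.0 °C

Heat to bring ice to 0 °C and melt it: q₁ = 20.7×2.05×8.9 + 20.7×331.0 = 7229.4 J
Heat the water can supply cooling to 0 °C: 199.8×4.19×57.2 = 47885.7 J > q₁, so all ice melts.
Energy balance: 199.8×4.19×(57.2 − T) = 7229.4 + 20.7×4.19×(T − 0)
837.162(57.2 − T) = 7229.4 + 86.733 T
47885.7 − 7229.4 = 923.895 T
T = 40656.3 / 923.895 = 44.01 °C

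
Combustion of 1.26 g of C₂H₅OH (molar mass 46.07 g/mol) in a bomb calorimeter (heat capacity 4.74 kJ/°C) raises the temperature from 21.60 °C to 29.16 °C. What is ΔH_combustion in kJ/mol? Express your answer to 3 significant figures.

ΔT = 29.16 − 21.60 = 7.56 °C
q_cal = C_cal × ΔT = 4.74 × 7.56 = 35.8344 kJ
n = 1.26 / 46.07 = 0.02735 mol
q_rxn = −q_cal = -35.8344 kJ
ΔH = -35.8344 / 0.02735 = -1310 kJ/mol

ΔH = -1310 kJ/mol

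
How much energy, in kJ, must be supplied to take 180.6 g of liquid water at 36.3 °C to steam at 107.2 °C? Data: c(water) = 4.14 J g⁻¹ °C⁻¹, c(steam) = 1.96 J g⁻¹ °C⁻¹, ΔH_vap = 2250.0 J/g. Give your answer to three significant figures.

q1 (heat water 36.3→100.0 °C): 180.6 × 4.14 × 63.7 = 47627 J
q2 (vaporize at 100 °C): 180.6 × 2250.0 = 406350 J
q3 (heat steam 100.0→107.2 °C): 180.6 × 1.96 × 7.2 = 2549 J
Total: 47627 + 406350 + 2549 = 456526 J = 457 kJ

q = 457 kJ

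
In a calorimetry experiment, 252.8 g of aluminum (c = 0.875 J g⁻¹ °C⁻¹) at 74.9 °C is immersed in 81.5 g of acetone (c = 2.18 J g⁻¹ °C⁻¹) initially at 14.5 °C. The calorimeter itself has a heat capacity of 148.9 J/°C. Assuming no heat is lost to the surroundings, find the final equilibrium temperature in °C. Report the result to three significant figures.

Heat lost by aluminum = heat gained by acetone + calorimeter.
(252.8)(0.875)(74.9 − T) = [(81.5)(2.18) + 148.9](T − 14.5)
221.2 (74.9 − T) = 326.57 (T − 14.5)
16568 − 221.2 T = 326.57 T − 4735.3
21303.3 = 547.77 T
T = 38.89 °C

T_f = 38.9 °C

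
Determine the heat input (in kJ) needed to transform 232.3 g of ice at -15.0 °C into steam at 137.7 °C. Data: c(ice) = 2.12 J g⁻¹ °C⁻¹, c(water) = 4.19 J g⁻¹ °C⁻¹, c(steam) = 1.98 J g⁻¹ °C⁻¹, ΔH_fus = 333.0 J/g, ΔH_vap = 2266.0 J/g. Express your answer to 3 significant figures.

q = 726 kJ

q1 (heat ice -15.0→0.0 °C): 232.3 × 2.12 × 15.0 = 7387 J
q2 (melt at 0 °C): 232.3 × 333.0 = 77356 J
q3 (heat water 0.0→100.0 °C): 232.3 × 4.19 × 100.0 = 97334 J
q4 (vaporize at 100 °C): 232.3 × 2266.0 = 526392 J
q5 (heat steam 100.0→137.7 °C): 232.3 × 1.98 × 37.7 = 17340 J
Total: 7387 + 77356 + 97334 + 526392 + 17340 = 725809 J = 726 kJ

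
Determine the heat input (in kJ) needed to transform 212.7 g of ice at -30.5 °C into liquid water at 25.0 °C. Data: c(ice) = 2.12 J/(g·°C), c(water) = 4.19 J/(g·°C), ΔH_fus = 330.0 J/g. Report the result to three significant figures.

q = 106 kJ

q1 (heat ice -30.5→0.0 °C): 212.7 × 2.12 × 30.5 = 13753 J
q2 (melt at 0 °C): 212.7 × 330.0 = 70191 J
q3 (heat water 0.0→25.0 °C): 212.7 × 4.19 × 25.0 = 22280 J
Total: 13753 + 70191 + 22280 = 106224 J = 106 kJ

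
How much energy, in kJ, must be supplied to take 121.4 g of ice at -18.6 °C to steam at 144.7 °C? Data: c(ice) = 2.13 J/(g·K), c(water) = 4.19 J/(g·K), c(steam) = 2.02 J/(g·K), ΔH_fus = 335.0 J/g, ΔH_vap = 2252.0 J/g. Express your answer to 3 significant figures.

q = 381 kJ

q1 (heat ice -18.6→0.0 °C): 121.4 × 2.13 × 18.6 = 4810 J
q2 (melt at 0 °C): 121.4 × 335.0 = 40669 J
q3 (heat water 0.0→100.0 °C): 121.4 × 4.19 × 100.0 = 50867 J
q4 (vaporize at 100 °C): 121.4 × 2252.0 = 273393 J
q5 (heat steam 100.0→144.7 °C): 121.4 × 2.02 × 44.7 = 10962 J
Total: 4810 + 40669 + 50867 + 273393 + 10962 = 380701 J = 381 kJ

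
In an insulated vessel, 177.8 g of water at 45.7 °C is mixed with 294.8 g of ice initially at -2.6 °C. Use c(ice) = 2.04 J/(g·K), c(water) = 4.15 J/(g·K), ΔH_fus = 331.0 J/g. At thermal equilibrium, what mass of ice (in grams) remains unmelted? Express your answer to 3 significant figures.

Heat to warm all ice to 0 °C: 294.8×2.04×2.6 = 1563.6 J
Heat released by water cooling to 0 °C: 177.8×4.15×45.7 = 33721 J
33721 J < 1563.6 + 294.8×331.0 = 99142.4 J, so not all ice melts; final T = 0 °C.
Heat left for melting: 33721 − 1563.6 = 32157.4 J
Mass melted = 32157.4 / 331.0 = 97.15 g
Ice remaining = 294.8 − 97.15 = 197.65 g

m_ice remaining = 198 g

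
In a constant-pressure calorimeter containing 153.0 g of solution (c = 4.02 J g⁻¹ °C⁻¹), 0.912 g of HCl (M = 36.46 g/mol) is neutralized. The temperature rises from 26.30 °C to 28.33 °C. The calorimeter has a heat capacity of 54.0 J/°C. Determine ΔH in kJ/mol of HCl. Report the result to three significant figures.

|ΔT| = |28.33 − 26.30| = 2.03 °C
|q_surr| = (153.0 × 4.02 + 54.0) × 2.03 = 669.06 × 2.03 = 1358 J
n(HCl) = 0.912 / 36.46 = 0.02501 mol
Temperature rose, so q_rxn = −|q_surr| = -1.358 kJ
ΔH = q_rxn / n = -54.30 kJ/mol

ΔH = -54.3 kJ/mol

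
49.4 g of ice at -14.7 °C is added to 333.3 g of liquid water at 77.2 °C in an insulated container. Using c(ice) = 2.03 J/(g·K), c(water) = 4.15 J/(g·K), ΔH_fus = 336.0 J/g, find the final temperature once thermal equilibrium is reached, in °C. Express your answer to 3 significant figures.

Heat to bring ice to 0 °C and melt it: q₁ = 49.4×2.03×14.7 + 49.4×336.0 = 18073 J
Heat the water can supply cooling to 0 °C: 333.3×4.15×77.2 = 106783 J > q₁, so all ice melts.
Energy balance: 333.3×4.15×(77.2 − T) = 18073 + 49.4×4.15×(T − 0)
1383.195(77.2 − T) = 18073 + 205.01 T
106783 − 18073 = 1588.205 T
T = 88710 / 1588.205 = 55.86 °C

T_f = 55.9 °C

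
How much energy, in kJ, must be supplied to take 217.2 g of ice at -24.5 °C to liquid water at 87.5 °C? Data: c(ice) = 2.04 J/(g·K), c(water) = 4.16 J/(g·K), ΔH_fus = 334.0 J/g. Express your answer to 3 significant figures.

q = 162 kJ

q1 (heat ice -24.5→0.0 °C): 217.2 × 2.04 × 24.5 = 10856 J
q2 (melt at 0 °C): 217.2 × 334.0 = 72545 J
q3 (heat water 0.0→87.5 °C): 217.2 × 4.16 × 87.5 = 79061 J
Total: 10856 + 72545 + 79061 = 162462 J = 162 kJ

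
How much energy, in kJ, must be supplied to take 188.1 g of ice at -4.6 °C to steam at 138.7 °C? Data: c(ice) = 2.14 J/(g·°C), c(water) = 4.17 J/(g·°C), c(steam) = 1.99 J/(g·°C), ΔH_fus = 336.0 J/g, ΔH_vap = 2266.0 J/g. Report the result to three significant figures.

q1 (heat ice -4.6→0.0 °C): 188.1 × 2.14 × 4.6 = 1852 J
q2 (melt at 0 °C): 188.1 × 336.0 = 63202 J
q3 (heat water 0.0→100.0 °C): 188.1 × 4.17 × 100.0 = 78438 J
q4 (vaporize at 100 °C): 188.1 × 2266.0 = 426235 J
q5 (heat steam 100.0→138.7 °C): 188.1 × 1.99 × 38.7 = 14486 J
Total: 1852 + 63202 + 78438 + 426235 + 14486 = 584213 J = 584 kJ

q = 584 kJ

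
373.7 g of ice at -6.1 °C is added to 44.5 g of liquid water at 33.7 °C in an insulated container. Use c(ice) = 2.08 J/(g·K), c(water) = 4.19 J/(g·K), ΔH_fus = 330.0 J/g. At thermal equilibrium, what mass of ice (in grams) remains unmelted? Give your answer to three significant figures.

Heat to warm all ice to 0 °C: 373.7×2.08×6.1 = 4741.5 J
Heat released by water cooling to 0 °C: 44.5×4.19×33.7 = 6283.5 J
6283.5 J < 4741.5 + 373.7×330.0 = 128062.5 J, so not all ice melts; final T = 0 °C.
Heat left for melting: 6283.5 − 4741.5 = 1542.0 J
Mass melted = 1542.0 / 330.0 = 4.673 g
Ice remaining = 373.7 − 4.673 = 369.027 g

m_ice remaining = 369 g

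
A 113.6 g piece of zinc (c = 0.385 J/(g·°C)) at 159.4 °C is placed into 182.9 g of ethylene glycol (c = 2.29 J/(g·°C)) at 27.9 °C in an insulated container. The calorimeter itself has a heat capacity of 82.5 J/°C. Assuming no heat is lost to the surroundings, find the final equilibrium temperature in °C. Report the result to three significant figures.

T_f = 38.5 °C

Heat lost by zinc = heat gained by ethylene glycol + calorimeter.
(113.6)(0.385)(159.4 − T) = [(182.9)(2.29) + 82.5](T − 27.9)
43.736 (159.4 − T) = 501.341 (T − 27.9)
6971.5 − 43.736 T = 501.341 T − 13987
20958.5 = 545.077 T
T = 38.45 °C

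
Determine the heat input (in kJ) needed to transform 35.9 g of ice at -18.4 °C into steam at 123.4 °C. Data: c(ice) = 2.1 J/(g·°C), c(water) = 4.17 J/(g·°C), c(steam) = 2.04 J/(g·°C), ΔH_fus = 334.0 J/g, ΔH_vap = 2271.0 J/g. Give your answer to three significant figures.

q = 112 kJ

q1 (heat ice -18.4→0.0 °C): 35.9 × 2.1 × 18.4 = 1387 J
q2 (melt at 0 °C): 35.9 × 334.0 = 11991 J
q3 (heat water 0.0→100.0 °C): 35.9 × 4.17 × 100.0 = 14970 J
q4 (vaporize at 100 °C): 35.9 × 2271.0 = 81529 J
q5 (heat steam 100.0→123.4 °C): 35.9 × 2.04 × 23.4 = 1714 J
Total: 1387 + 11991 + 14970 + 81529 + 1714 = 111591 J = 112 kJ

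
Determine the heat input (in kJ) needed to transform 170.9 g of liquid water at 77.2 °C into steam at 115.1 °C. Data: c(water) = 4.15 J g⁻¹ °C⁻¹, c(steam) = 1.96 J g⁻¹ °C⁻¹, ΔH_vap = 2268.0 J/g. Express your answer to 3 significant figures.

q1 (heat water 77.2→100.0 °C): 170.9 × 4.15 × 22.8 = 16171 J
q2 (vaporize at 100 °C): 170.9 × 2268.0 = 387601 J
q3 (heat steam 100.0→115.1 °C): 170.9 × 1.96 × 15.1 = 5058 J
Total: 16171 + 387601 + 5058 = 408830 J = 409 kJ

q = 409 kJ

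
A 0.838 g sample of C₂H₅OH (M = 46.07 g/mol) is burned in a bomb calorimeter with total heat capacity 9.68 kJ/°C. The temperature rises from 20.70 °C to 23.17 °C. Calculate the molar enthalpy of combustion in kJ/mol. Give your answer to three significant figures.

ΔH = -1310 kJ/mol

ΔT = 23.17 − 20.70 = 2.47 °C
q_cal = C_cal × ΔT = 9.68 × 2.47 = 23.9096 kJ
n = 0.838 / 46.07 = 0.01819 mol
q_rxn = −q_cal = -23.9096 kJ
ΔH = -23.9096 / 0.01819 = -1314 kJ/mol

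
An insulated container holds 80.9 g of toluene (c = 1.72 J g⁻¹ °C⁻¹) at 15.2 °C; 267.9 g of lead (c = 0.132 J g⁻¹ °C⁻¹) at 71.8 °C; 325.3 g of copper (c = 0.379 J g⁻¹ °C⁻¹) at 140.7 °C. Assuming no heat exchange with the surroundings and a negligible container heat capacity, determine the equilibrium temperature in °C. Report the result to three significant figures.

T_f = 73.9 °C

Σ mᵢcᵢ(T − Tᵢ) = 0  ⇒  T = Σ mᵢcᵢTᵢ / Σ mᵢcᵢ
Σ mᵢcᵢ = 80.9×1.72 + 267.9×0.132 + 325.3×0.379 = 297.7995
Σ mᵢcᵢTᵢ = 139.148×15.2 + 35.3628×71.8 + 123.2887×140.7 = 22001
T = 22001 / 297.7995 = 73.88 °C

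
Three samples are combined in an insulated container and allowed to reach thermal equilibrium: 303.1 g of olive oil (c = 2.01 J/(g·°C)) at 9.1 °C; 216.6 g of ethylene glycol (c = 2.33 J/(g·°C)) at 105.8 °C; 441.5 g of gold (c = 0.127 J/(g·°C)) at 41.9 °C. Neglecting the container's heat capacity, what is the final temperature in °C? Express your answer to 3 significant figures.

Σ mᵢcᵢ(T − Tᵢ) = 0  ⇒  T = Σ mᵢcᵢTᵢ / Σ mᵢcᵢ
Σ mᵢcᵢ = 303.1×2.01 + 216.6×2.33 + 441.5×0.127 = 1169.9795
Σ mᵢcᵢTᵢ = 609.231×9.1 + 504.678×105.8 + 56.0705×41.9 = 61288
T = 61288 / 1169.9795 = 52.38 °C

T_f = 52.4 °C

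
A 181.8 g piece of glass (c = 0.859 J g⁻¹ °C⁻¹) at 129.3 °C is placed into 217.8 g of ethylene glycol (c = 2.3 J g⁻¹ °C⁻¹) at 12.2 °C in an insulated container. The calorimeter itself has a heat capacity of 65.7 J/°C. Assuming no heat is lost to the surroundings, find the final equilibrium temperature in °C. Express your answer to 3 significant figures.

T_f = 37.5 °C

Heat lost by glass = heat gained by ethylene glycol + calorimeter.
(181.8)(0.859)(129.3 − T) = [(217.8)(2.3) + 65.7](T − 12.2)
156.1662 (129.3 − T) = 566.64 (T − 12.2)
20192 − 156.1662 T = 566.64 T − 6913.0
27105.0 = 722.8062 T
T = 37.50 °C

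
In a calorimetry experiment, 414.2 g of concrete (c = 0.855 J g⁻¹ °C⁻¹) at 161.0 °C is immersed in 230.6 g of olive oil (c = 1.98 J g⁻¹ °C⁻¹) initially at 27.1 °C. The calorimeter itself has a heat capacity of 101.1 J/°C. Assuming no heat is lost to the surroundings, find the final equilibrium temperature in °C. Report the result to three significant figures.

Heat lost by concrete = heat gained by olive oil + calorimeter.
(414.2)(0.855)(161.0 − T) = [(230.6)(1.98) + 101.1](T − 27.1)
354.141 (161.0 − T) = 557.688 (T − 27.1)
57017 − 354.141 T = 557.688 T − 15113
72130 = 911.829 T
T = 79.10 °C

T_f = 79.1 °C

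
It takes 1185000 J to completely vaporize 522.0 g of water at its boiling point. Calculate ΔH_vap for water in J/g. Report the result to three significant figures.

ΔH_vap = q / m = 1185000 / 522.0 = 2270 J/g

ΔH_vap = 2270 J/g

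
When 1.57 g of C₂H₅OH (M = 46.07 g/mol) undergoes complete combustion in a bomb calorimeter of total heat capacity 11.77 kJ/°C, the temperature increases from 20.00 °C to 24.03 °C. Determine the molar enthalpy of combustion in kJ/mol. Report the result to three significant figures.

ΔT = 24.03 − 20.00 = 4.03 °C
q_cal = C_cal × ΔT = 11.77 × 4.03 = 47.4331 kJ
n = 1.57 / 46.07 = 0.03408 mol
q_rxn = −q_cal = -47.4331 kJ
ΔH = -47.4331 / 0.03408 = -1392 kJ/mol

ΔH = -1390 kJ/mol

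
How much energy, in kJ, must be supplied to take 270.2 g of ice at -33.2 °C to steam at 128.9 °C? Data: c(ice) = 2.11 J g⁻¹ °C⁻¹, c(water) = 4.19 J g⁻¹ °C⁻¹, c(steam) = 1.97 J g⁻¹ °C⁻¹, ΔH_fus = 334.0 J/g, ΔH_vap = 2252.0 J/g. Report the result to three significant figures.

q1 (heat ice -33.2→0.0 °C): 270.2 × 2.11 × 33.2 = 18928 J
q2 (melt at 0 °C): 270.2 × 334.0 = 90247 J
q3 (heat water 0.0→100.0 °C): 270.2 × 4.19 × 100.0 = 113214 J
q4 (vaporize at 100 °C): 270.2 × 2252.0 = 608490 J
q5 (heat steam 100.0→128.9 °C): 270.2 × 1.97 × 28.9 = 15383 J
Total: 18928 + 90247 + 113214 + 608490 + 15383 = 846262 J = 846 kJ

q = 846 kJ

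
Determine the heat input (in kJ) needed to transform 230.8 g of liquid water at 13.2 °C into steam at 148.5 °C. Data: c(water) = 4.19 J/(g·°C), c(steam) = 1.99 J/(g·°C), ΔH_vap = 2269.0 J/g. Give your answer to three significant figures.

q = 630 kJ

q1 (heat water 13.2→100.0 °C): 230.8 × 4.19 × 86.8 = 83940 J
q2 (vaporize at 100 °C): 230.8 × 2269.0 = 523685 J
q3 (heat steam 100.0→148.5 °C): 230.8 × 1.99 × 48.5 = 22276 J
Total: 83940 + 523685 + 22276 = 629901 J = 630 kJ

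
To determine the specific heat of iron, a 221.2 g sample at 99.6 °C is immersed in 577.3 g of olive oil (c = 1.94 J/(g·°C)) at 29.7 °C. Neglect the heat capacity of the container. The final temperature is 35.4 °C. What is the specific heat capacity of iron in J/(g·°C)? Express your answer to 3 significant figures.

c = 0.450 J/(g·°C)

q_gained = (577.3 × 1.94) × (35.4 − 29.7) = 6384 J
q_lost = 221.2 × c × (99.6 − 35.4) = 14201.04 c
Set equal: c = 6384 / 14201.04 = 0.450 J/(g·°C)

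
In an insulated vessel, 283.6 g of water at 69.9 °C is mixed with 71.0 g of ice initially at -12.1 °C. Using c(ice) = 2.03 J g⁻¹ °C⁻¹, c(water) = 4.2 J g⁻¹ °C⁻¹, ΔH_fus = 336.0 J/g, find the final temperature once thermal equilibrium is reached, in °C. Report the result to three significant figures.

T_f = 38.7 °C

Heat to bring ice to 0 °C and melt it: q₁ = 71.0×2.03×12.1 + 71.0×336.0 = 25600 J
Heat the water can supply cooling to 0 °C: 283.6×4.2×69.9 = 83259.3 J > q₁, so all ice melts.
Energy balance: 283.6×4.2×(69.9 − T) = 25600 + 71.0×4.2×(T − 0)
1191.12(69.9 − T) = 25600 + 298.2 T
83259.3 − 25600 = 1489.32 T
T = 57659.3 / 1489.32 = 38.72 °C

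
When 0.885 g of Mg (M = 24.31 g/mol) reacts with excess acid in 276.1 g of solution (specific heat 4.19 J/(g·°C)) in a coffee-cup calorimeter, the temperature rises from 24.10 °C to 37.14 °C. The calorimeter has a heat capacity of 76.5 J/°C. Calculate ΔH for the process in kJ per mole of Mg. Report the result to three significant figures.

|ΔT| = |37.14 − 24.10| = 13.04 °C
|q_surr| = (276.1 × 4.19 + 76.5) × 13.04 = 1233.359 × 13.04 = 16080 J
n(Mg) = 0.885 / 24.31 = 0.03640 mol
Temperature rose, so q_rxn = −|q_surr| = -16.08 kJ
ΔH = q_rxn / n = -441.8 kJ/mol

ΔH = -442 kJ/mol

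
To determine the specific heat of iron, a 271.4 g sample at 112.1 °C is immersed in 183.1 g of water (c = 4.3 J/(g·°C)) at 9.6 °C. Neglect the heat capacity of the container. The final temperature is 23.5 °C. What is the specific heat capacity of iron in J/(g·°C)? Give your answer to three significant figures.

q_gained = (183.1 × 4.3) × (23.5 − 9.6) = 10940 J
q_lost = 271.4 × c × (112.1 − 23.5) = 24046.04 c
Set equal: c = 10940 / 24046.04 = 0.455 J/(g·°C)

c = 0.455 J/(g·°C)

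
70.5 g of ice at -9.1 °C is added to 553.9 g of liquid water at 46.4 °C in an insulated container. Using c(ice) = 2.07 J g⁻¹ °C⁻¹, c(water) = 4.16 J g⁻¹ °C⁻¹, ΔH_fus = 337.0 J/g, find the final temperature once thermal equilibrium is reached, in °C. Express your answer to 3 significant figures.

Heat to bring ice to 0 °C and melt it: q₁ = 70.5×2.07×9.1 + 70.5×337.0 = 25087 J
Heat the water can supply cooling to 0 °C: 553.9×4.16×46.4 = 106916 J > q₁, so all ice melts.
Energy balance: 553.9×4.16×(46.4 − T) = 25087 + 70.5×4.16×(T − 0)
2304.224(46.4 − T) = 25087 + 293.28 T
106916 − 25087 = 2597.504 T
T = 81829 / 2597.504 = 31.50 °C

T_f = 31.5 °C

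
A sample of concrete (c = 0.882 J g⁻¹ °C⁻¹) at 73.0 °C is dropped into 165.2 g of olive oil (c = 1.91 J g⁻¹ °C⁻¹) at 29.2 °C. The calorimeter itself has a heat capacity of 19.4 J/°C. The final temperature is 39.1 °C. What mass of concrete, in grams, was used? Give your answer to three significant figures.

q_gained = (165.2 × 1.91 + 19.4) × (39.1 − 29.2) = 3316 J
q_lost = m × 0.882 × (73.0 − 39.1) = 29.8998 m
m = 3316 / 29.8998 = 111 g

m = 111 g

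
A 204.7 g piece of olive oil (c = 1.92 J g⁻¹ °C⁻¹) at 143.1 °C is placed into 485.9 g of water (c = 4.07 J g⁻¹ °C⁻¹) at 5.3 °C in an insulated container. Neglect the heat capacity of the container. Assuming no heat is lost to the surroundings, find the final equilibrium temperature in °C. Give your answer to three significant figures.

Heat lost by olive oil = heat gained by water.
(204.7)(1.92)(143.1 − T) = (485.9)(4.07)(T − 5.3)
393.024 (143.1 − T) = 1977.613 (T − 5.3)
56242 − 393.024 T = 1977.613 T − 10481
66723 = 2370.637 T
T = 28.146 °C

T_f = 28.1 °C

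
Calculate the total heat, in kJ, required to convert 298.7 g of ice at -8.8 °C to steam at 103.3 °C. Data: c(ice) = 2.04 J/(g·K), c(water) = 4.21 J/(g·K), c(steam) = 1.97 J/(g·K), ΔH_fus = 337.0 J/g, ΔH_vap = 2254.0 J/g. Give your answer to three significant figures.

q1 (heat ice -8.8→0.0 °C): 298.7 × 2.04 × 8.8 = 5362 J
q2 (melt at 0 °C): 298.7 × 337.0 = 100662 J
q3 (heat water 0.0→100.0 °C): 298.7 × 4.21 × 100.0 = 125753 J
q4 (vaporize at 100 °C): 298.7 × 2254.0 = 673270 J
q5 (heat steam 100.0→103.3 °C): 298.7 × 1.97 × 3.3 = 1942 J
Total: 5362 + 100662 + 125753 + 673270 + 1942 = 906989 J = 907 kJ

q = 907 kJ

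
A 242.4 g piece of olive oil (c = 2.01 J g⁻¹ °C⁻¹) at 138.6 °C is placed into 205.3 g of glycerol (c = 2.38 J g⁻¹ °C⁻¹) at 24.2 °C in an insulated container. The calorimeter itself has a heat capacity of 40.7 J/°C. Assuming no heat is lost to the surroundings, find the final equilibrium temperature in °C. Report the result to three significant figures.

Heat lost by olive oil = heat gained by glycerol + calorimeter.
(242.4)(2.01)(138.6 − T) = [(205.3)(2.38) + 40.7](T − 24.2)
487.224 (138.6 − T) = 529.314 (T − 24.2)
67529 − 487.224 T = 529.314 T − 12809
80338 = 1016.538 T
T = 79.03 °C

T_f = 79.0 °C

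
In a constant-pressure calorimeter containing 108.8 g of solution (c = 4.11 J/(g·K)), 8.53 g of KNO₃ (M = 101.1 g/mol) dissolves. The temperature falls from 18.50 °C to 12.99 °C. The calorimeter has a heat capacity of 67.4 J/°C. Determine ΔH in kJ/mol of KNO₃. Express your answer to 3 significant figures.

|ΔT| = |12.99 − 18.50| = 5.51 °C
|q_surr| = (108.8 × 4.11 + 67.4) × 5.51 = 514.568 × 5.51 = 2835 J
n(KNO₃) = 8.53 / 101.1 = 0.08437 mol
Temperature fell, so q_rxn = +|q_surr| = 2.835 kJ
ΔH = q_rxn / n = 33.60 kJ/mol

ΔH = 33.6 kJ/mol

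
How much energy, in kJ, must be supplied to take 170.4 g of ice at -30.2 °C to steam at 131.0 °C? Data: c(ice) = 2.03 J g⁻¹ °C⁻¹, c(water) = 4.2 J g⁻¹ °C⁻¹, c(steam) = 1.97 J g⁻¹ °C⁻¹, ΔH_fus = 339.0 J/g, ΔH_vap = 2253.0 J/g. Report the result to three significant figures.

q1 (heat ice -30.2→0.0 °C): 170.4 × 2.03 × 30.2 = 10447 J
q2 (melt at 0 °C): 170.4 × 339.0 = 57766 J
q3 (heat water 0.0→100.0 °C): 170.4 × 4.2 × 100.0 = 71568 J
q4 (vaporize at 100 °C): 170.4 × 2253.0 = 383911 J
q5 (heat steam 100.0→131.0 °C): 170.4 × 1.97 × 31.0 = 10406 J
Total: 10447 + 57766 + 71568 + 383911 + 10406 = 534098 J = 534 kJ

q = 534 kJ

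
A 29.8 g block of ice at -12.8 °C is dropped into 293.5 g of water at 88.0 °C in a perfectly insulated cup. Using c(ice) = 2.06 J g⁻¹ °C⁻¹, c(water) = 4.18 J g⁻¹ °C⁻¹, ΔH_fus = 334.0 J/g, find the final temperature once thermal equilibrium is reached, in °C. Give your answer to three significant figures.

T_f = 71.9 °C

Heat to bring ice to 0 °C and melt it: q₁ = 29.8×2.06×12.8 + 29.8×334.0 = 10739 J
Heat the water can supply cooling to 0 °C: 293.5×4.18×88.0 = 107961 J > q₁, so all ice melts.
Energy balance: 293.5×4.18×(88.0 − T) = 10739 + 29.8×4.18×(T − 0)
1226.83(88.0 − T) = 10739 + 124.564 T
107961 − 10739 = 1351.394 T
T = 97222 / 1351.394 = 71.94 °C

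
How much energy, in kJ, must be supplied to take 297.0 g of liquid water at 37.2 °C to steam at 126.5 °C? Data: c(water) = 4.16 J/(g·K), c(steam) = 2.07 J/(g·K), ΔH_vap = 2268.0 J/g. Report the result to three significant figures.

q1 (heat water 37.2→100.0 °C): 297.0 × 4.16 × 62.8 = 77591 J
q2 (vaporize at 100 °C): 297.0 × 2268.0 = 673596 J
q3 (heat steam 100.0→126.5 °C): 297.0 × 2.07 × 26.5 = 16292 J
Total: 77591 + 673596 + 16292 = 767479 J = 767 kJ

q = 767 kJ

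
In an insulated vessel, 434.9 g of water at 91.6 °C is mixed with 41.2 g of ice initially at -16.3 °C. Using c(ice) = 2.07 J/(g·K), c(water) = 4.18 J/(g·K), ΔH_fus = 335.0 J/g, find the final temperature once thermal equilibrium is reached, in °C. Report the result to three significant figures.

Heat to bring ice to 0 °C and melt it: q₁ = 41.2×2.07×16.3 + 41.2×335.0 = 15192 J
Heat the water can supply cooling to 0 °C: 434.9×4.18×91.6 = 166518 J > q₁, so all ice melts.
Energy balance: 434.9×4.18×(91.6 − T) = 15192 + 41.2×4.18×(T − 0)
1817.882(91.6 − T) = 15192 + 172.216 T
166518 − 15192 = 1990.098 T
T = 151326 / 1990.098 = 76.04 °C

T_f = 76.0 °C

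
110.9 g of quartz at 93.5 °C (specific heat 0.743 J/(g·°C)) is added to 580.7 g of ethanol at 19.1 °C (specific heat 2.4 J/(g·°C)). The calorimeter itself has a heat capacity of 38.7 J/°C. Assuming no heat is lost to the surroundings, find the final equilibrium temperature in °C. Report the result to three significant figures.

T_f = 23.1 °C

Heat lost by quartz = heat gained by ethanol + calorimeter.
(110.9)(0.743)(93.5 − T) = [(580.7)(2.4) + 38.7](T − 19.1)
82.3987 (93.5 − T) = 1432.38 (T − 19.1)
7704.3 − 82.3987 T = 1432.38 T − 27358
35062.3 = 1514.7787 T
T = 23.147 °C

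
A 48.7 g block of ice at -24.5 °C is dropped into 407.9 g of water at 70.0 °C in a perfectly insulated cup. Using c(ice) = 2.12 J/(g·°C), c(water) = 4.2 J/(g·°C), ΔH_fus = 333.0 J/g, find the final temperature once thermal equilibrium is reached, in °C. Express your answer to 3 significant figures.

T_f = 52.8 °C

Heat to bring ice to 0 °C and melt it: q₁ = 48.7×2.12×24.5 + 48.7×333.0 = 18747 J
Heat the water can supply cooling to 0 °C: 407.9×4.2×70.0 = 119923 J > q₁, so all ice melts.
Energy balance: 407.9×4.2×(70.0 − T) = 18747 + 48.7×4.2×(T − 0)
1713.18(70.0 − T) = 18747 + 204.54 T
119923 − 18747 = 1917.72 T
T = 101176 / 1917.72 = 52.76 °C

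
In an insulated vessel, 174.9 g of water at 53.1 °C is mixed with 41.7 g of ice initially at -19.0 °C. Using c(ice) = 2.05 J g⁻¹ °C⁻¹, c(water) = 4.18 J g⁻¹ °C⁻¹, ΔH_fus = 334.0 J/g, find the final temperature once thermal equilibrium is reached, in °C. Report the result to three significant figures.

T_f = 25.7 °C

Heat to bring ice to 0 °C and melt it: q₁ = 41.7×2.05×19.0 + 41.7×334.0 = 15552 J
Heat the water can supply cooling to 0 °C: 174.9×4.18×53.1 = 38820.5 J > q₁, so all ice melts.
Energy balance: 174.9×4.18×(53.1 − T) = 15552 + 41.7×4.18×(T − 0)
731.082(53.1 − T) = 15552 + 174.306 T
38820.5 − 15552 = 905.388 T
T = 23268.5 / 905.388 = 25.70 °C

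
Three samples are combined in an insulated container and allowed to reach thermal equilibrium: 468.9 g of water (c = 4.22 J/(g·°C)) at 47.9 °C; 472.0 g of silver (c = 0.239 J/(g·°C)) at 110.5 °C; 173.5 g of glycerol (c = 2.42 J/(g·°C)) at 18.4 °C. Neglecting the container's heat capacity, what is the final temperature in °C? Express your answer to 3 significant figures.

Σ mᵢcᵢ(T − Tᵢ) = 0  ⇒  T = Σ mᵢcᵢTᵢ / Σ mᵢcᵢ
Σ mᵢcᵢ = 468.9×4.22 + 472.0×0.239 + 173.5×2.42 = 2511.436
Σ mᵢcᵢTᵢ = 1978.758×47.9 + 112.808×110.5 + 419.87×18.4 = 114970
T = 114970 / 2511.436 = 45.78 °C

T_f = 45.8 °C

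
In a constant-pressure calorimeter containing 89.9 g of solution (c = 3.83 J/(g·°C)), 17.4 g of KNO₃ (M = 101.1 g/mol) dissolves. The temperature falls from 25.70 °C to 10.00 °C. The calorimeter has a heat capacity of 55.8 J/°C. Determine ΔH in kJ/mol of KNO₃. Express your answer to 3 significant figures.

|ΔT| = |10.00 − 25.70| = 15.70 °C
|q_surr| = (89.9 × 3.83 + 55.8) × 15.70 = 400.117 × 15.70 = 6282 J
n(KNO₃) = 17.4 / 101.1 = 0.1721 mol
Temperature fell, so q_rxn = +|q_surr| = 6.282 kJ
ΔH = q_rxn / n = 36.50 kJ/mol

ΔH = 36.5 kJ/mol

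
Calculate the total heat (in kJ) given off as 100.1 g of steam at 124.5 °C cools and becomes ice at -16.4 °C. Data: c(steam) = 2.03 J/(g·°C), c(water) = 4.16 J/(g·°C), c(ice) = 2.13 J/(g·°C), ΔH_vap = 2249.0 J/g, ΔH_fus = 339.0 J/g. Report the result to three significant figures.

q = 309 kJ

q1 (cool steam 124.5→100 °C): 100.1 × 2.03 × 24.5 = 4978 J
q2 (condense at 100 °C): 100.1 × 2249.0 = 225125 J
q3 (cool water 100→0 °C): 100.1 × 4.16 × 100.0 = 41642 J
q4 (freeze at 0 °C): 100.1 × 339.0 = 33934 J
q5 (cool ice 0→-16.4 °C): 100.1 × 2.13 × 16.4 = 3497 J
Total: 4978 + 225125 + 41642 + 33934 + 3497 = 309176 J = 309 kJ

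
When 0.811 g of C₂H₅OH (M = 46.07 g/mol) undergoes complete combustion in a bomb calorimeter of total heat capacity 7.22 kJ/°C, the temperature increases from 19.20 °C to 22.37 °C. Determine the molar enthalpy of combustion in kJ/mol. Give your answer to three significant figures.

ΔH = -1300 kJ/mol

ΔT = 22.37 − 19.20 = 3.17 °C
q_cal = C_cal × ΔT = 7.22 × 3.17 = 22.8874 kJ
n = 0.811 / 46.07 = 0.01760 mol
q_rxn = −q_cal = -22.8874 kJ
ΔH = -22.8874 / 0.01760 = -1300 kJ/mol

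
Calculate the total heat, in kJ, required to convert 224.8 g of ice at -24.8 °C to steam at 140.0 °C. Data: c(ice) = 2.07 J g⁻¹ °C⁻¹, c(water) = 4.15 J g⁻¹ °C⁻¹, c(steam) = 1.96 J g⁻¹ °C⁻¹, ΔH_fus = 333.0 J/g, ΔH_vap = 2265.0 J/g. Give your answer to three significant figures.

q = 706 kJ

q1 (heat ice -24.8→0.0 °C): 224.8 × 2.07 × 24.8 = 11540 J
q2 (melt at 0 °C): 224.8 × 333.0 = 74858 J
q3 (heat water 0.0→100.0 °C): 224.8 × 4.15 × 100.0 = 93292 J
q4 (vaporize at 100 °C): 224.8 × 2265.0 = 509172 J
q5 (heat steam 100.0→140.0 °C): 224.8 × 1.96 × 40.0 = 17624 J
Total: 11540 + 74858 + 93292 + 509172 + 17624 = 706486 J = 706 kJ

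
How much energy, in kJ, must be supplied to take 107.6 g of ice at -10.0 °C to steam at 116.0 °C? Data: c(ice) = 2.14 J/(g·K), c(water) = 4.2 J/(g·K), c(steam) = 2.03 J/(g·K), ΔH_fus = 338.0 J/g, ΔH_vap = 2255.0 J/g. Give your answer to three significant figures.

q = 330 kJ

q1 (heat ice -10.0→0.0 °C): 107.6 × 2.14 × 10.0 = 2303 J
q2 (melt at 0 °C): 107.6 × 338.0 = 36369 J
q3 (heat water 0.0→100.0 °C): 107.6 × 4.2 × 100.0 = 45192 J
q4 (vaporize at 100 °C): 107.6 × 2255.0 = 242638 J
q5 (heat steam 100.0→116.0 °C): 107.6 × 2.03 × 16.0 = 3495 J
Total: 2303 + 36369 + 45192 + 242638 + 3495 = 329997 J = 330 kJ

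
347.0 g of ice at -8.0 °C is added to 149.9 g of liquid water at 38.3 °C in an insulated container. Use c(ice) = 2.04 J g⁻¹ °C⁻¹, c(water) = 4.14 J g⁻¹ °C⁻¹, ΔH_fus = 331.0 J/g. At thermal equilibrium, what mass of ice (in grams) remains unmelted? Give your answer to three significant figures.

Heat to warm all ice to 0 °C: 347.0×2.04×8.0 = 5663.0 J
Heat released by water cooling to 0 °C: 149.9×4.14×38.3 = 23768 J
23768 J < 5663.0 + 347.0×331.0 = 120520.0 J, so not all ice melts; final T = 0 °C.
Heat left for melting: 23768 − 5663.0 = 18105.0 J
Mass melted = 18105.0 / 331.0 = 54.70 g
Ice remaining = 347.0 − 54.70 = 292.30 g

m_ice remaining = 292 g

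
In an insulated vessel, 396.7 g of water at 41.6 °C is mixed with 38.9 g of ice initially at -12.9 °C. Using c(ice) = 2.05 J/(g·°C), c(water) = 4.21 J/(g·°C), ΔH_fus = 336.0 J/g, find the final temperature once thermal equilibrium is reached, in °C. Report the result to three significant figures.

Heat to bring ice to 0 °C and melt it: q₁ = 38.9×2.05×12.9 + 38.9×336.0 = 14099 J
Heat the water can supply cooling to 0 °C: 396.7×4.21×41.6 = 69476.5 J > q₁, so all ice melts.
Energy balance: 396.7×4.21×(41.6 − T) = 14099 + 38.9×4.21×(T − 0)
1670.107(41.6 − T) = 14099 + 163.769 T
69476.5 − 14099 = 1833.876 T
T = 55377.5 / 1833.876 = 30.20 °C

T_f = 30.2 °C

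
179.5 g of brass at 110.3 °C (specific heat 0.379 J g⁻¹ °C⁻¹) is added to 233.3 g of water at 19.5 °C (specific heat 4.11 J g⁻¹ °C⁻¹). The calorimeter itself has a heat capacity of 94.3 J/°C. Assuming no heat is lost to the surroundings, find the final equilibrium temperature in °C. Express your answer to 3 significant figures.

T_f = 25.0 °C

Heat lost by brass = heat gained by water + calorimeter.
(179.5)(0.379)(110.3 − T) = [(233.3)(4.11) + 94.3](T − 19.5)
68.0305 (110.3 − T) = 1053.163 (T − 19.5)
7503.8 − 68.0305 T = 1053.163 T − 20537
28040.8 = 1121.1935 T
T = 25.01 °C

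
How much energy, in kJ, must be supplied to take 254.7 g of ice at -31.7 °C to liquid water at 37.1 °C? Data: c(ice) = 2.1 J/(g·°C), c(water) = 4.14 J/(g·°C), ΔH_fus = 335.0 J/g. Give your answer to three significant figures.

q = 141 kJ

q1 (heat ice -31.7→0.0 °C): 254.7 × 2.1 × 31.7 = 16955 J
q2 (melt at 0 °C): 254.7 × 335.0 = 85325 J
q3 (heat water 0.0→37.1 °C): 254.7 × 4.14 × 37.1 = 39120 J
Total: 16955 + 85325 + 39120 = 141400 J = 141 kJ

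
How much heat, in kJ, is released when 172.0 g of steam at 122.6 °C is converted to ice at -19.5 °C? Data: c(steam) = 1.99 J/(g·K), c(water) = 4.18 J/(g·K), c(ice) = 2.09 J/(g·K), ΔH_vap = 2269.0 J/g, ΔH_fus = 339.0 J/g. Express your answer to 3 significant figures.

q1 (cool steam 122.6→100 °C): 172.0 × 1.99 × 22.6 = 7736 J
q2 (condense at 100 °C): 172.0 × 2269.0 = 390268 J
q3 (cool water 100→0 °C): 172.0 × 4.18 × 100.0 = 71896 J
q4 (freeze at 0 °C): 172.0 × 339.0 = 58308 J
q5 (cool ice 0→-19.5 °C): 172.0 × 2.09 × 19.5 = 7010 J
Total: 7736 + 390268 + 71896 + 58308 + 7010 = 535218 J = 535 kJ

q = 535 kJ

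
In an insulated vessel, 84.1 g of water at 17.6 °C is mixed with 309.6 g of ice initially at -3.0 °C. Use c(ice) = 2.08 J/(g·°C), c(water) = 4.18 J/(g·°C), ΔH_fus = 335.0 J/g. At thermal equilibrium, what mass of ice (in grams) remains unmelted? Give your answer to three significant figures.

m_ice remaining = 297 g

Heat to warm all ice to 0 °C: 309.6×2.08×3.0 = 1931.9 J
Heat released by water cooling to 0 °C: 84.1×4.18×17.6 = 6187.1 J
6187.1 J < 1931.9 + 309.6×335.0 = 105647.9 J, so not all ice melts; final T = 0 °C.
Heat left for melting: 6187.1 − 1931.9 = 4255.2 J
Mass melted = 4255.2 / 335.0 = 12.70 g
Ice remaining = 309.6 − 12.70 = 296.90 g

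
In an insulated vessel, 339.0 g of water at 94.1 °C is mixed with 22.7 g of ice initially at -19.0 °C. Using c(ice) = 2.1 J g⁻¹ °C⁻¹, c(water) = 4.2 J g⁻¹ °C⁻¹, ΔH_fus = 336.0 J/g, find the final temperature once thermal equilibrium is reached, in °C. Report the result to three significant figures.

Heat to bring ice to 0 °C and melt it: q₁ = 22.7×2.1×19.0 + 22.7×336.0 = 8532.9 J
Heat the water can supply cooling to 0 °C: 339.0×4.2×94.1 = 133980 J > q₁, so all ice melts.
Energy balance: 339.0×4.2×(94.1 − T) = 8532.9 + 22.7×4.2×(T − 0)
1423.8(94.1 − T) = 8532.9 + 95.34 T
133980 − 8532.9 = 1519.14 T
T = 125447.1 / 1519.14 = 82.58 °C

T_f = 82.6 °C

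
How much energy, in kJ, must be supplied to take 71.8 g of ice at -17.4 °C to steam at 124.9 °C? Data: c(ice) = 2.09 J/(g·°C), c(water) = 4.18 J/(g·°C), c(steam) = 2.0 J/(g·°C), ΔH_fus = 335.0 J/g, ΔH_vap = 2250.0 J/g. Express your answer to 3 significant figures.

q = 222 kJ

q1 (heat ice -17.4→0.0 °C): 71.8 × 2.09 × 17.4 = 2611 J
q2 (melt at 0 °C): 71.8 × 335.0 = 24053 J
q3 (heat water 0.0→100.0 °C): 71.8 × 4.18 × 100.0 = 30012 J
q4 (vaporize at 100 °C): 71.8 × 2250.0 = 161550 J
q5 (heat steam 100.0→124.9 °C): 71.8 × 2.0 × 24.9 = 3576 J
Total: 2611 + 24053 + 30012 + 161550 + 3576 = 221802 J = 222 kJ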